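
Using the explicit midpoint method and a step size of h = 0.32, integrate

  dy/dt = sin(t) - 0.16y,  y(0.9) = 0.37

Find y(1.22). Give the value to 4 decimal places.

Midpoint: k1 = f(t_n, y_n); k2 = f(t_n + h/2, y_n + (h/2)·k1); y_{n+1} = y_n + h·k2.
t=0.900000, y=0.370000:
  k1 = f(0.900000, 0.370000) = 0.724127
  k2 = f(1.060000, 0.485860) = 0.794618
  y ← 0.370000 + 0.32·0.794618 = 0.624278
y(1.22) ≈ 0.6243

0.6243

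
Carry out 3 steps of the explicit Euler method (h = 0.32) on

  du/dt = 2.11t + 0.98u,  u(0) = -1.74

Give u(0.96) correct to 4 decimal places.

Euler: u_{n+1} = u_n + h·f(t_n, u_n).
t=0.000000, u=-1.740000: f=-1.705200 → u ← -1.740000 + 0.32·(-1.705200) = -2.285664
t=0.320000, u=-2.285664: f=-1.564751 → u ← -2.285664 + 0.32·(-1.564751) = -2.786384
t=0.640000, u=-2.786384: f=-1.380257 → u ← -2.786384 + 0.32·(-1.380257) = -3.228066
u(0.96) ≈ -3.2281

-3.2281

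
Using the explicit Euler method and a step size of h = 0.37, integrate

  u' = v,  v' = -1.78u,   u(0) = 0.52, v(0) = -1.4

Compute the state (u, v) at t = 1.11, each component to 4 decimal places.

-1.2879, -1.3205

Euler on (u,v): u_{n+1} = u_n + h·u', v_{n+1} = v_n + h·v'.
0.000000: (0.520000, -1.400000); f=(-1.400000, -0.925600) → (0.002000, -1.742472)
0.370000: (0.002000, -1.742472); f=(-1.742472, -0.003560) → (-0.642715, -1.743789)
0.740000: (-0.642715, -1.743789); f=(-1.743789, 1.144032) → (-1.287917, -1.320497)
(u(1.11), v(1.11)) ≈ (-1.2879, -1.3205)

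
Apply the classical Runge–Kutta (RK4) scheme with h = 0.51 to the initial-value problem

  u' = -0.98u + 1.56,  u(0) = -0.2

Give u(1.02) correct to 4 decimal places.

0.9319

RK4: k1 = f(x_n, u_n); k2 = f(x_n + h/2, u_n + (h/2)·k1); k3 = f(x_n + h/2, u_n + (h/2)·k2); k4 = f(x_n + h, u_n + h·k3); u_{n+1} = u_n + (h/6)·(k1 + 2k2 + 2k3 + k4).
x=0.000000, u=-0.200000:
  k1 = f(0.000000, -0.200000) = 1.756000
  k2 = f(0.255000, 0.247780) = 1.317176
  k3 = f(0.255000, 0.135880) = 1.426838
  k4 = f(0.510000, 0.527687) = 1.042866
  u ← -0.200000 + (0.51/6)·(k1 + 2k2 + 2k3 + k4) = 0.504386
x=0.510000, u=0.504386:
  k1 = f(0.510000, 0.504386) = 1.065702
  k2 = f(0.765000, 0.776140) = 0.799383
  k3 = f(0.765000, 0.708229) = 0.865936
  k4 = f(1.020000, 0.946013) = 0.632907
  u ← 0.504386 + (0.51/6)·(k1 + 2k2 + 2k3 + k4) = 0.931872
u(1.02) ≈ 0.9319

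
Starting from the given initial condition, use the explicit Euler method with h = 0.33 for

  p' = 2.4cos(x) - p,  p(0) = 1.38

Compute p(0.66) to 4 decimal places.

Euler: p_{n+1} = p_n + h·f(x_n, p_n).
x=0.000000, p=1.380000: f=1.020000 → p ← 1.380000 + 0.33·1.020000 = 1.716600
x=0.330000, p=1.716600: f=0.553902 → p ← 1.716600 + 0.33·0.553902 = 1.899388
p(0.66) ≈ 1.8994

1.8994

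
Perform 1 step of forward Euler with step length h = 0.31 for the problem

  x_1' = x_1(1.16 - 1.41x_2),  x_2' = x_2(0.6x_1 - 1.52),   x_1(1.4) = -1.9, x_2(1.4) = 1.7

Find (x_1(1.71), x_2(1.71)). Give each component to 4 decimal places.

-1.1714, 0.2982

Euler on (x_1,x_2): x_1_{n+1} = x_1_n + h·x_1', x_2_{n+1} = x_2_n + h·x_2'.
1.400000: (-1.900000, 1.700000); f=(2.350300, -4.522000) → (-1.171407, 0.298180)
(x_1(1.71), x_2(1.71)) ≈ (-1.1714, 0.2982)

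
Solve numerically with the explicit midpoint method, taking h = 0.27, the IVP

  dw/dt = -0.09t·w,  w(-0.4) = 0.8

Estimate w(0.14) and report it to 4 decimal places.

Midpoint: k1 = f(t_n, w_n); k2 = f(t_n + h/2, w_n + (h/2)·k1); w_{n+1} = w_n + h·k2.
t=-0.400000, w=0.800000:
  k1 = f(-0.400000, 0.800000) = 0.028800
  k2 = f(-0.265000, 0.803888) = 0.019173
  w ← 0.800000 + 0.27·0.019173 = 0.805177
t=-0.130000, w=0.805177:
  k1 = f(-0.130000, 0.805177) = 0.009421
  k2 = f(0.005000, 0.806448) = -0.000363
  w ← 0.805177 + 0.27·(-0.000363) = 0.805079
w(0.14) ≈ 0.8051

0.8051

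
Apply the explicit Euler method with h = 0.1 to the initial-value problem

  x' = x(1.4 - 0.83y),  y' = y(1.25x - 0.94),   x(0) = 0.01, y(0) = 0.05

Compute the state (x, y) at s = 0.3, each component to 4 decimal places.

Euler on (x,y): x_{n+1} = x_n + h·x', y_{n+1} = y_n + h·y'.
0.000000: (0.010000, 0.050000); f=(0.013585, -0.046375) → (0.011359, 0.045363)
0.100000: (0.011359, 0.045363); f=(0.015474, -0.041997) → (0.012906, 0.041163)
0.200000: (0.012906, 0.041163); f=(0.017627, -0.038029) → (0.014669, 0.037360)
(x(0.3), y(0.3)) ≈ (0.0147, 0.0374)

0.0147, 0.0374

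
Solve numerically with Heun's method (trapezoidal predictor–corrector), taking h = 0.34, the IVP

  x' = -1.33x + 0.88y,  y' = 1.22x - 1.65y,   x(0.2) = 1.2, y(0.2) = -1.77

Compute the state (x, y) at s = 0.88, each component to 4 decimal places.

Heun on (x,y): k1 = f(s_n, state_n); k2 = f(s_n + h, state_n + h·k1); state_{n+1} = state_n + (h/2)·(k1 + k2).
0.200000: (1.200000, -1.770000)
  k1 = (-3.153600, 4.384500)
  predictor → (0.127776, -0.279270)
  k2 = (-0.415700, 0.616682)
  → (0.593219, -0.919799)
0.540000: (0.593219, -0.919799)
  k1 = (-1.598404, 2.241396)
  predictor → (0.049762, -0.157725)
  k2 = (-0.204980, 0.320955)
  → (0.286644, -0.484199)
(x(0.88), y(0.88)) ≈ (0.2866, -0.4842)

0.2866, -0.4842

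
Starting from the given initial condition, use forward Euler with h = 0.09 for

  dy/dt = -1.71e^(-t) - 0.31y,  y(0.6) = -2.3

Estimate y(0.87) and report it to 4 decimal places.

Euler: y_{n+1} = y_n + h·f(t_n, y_n).
t=0.600000, y=-2.300000: f=-0.225468 → y ← -2.300000 + 0.09·(-0.225468) = -2.320292
t=0.690000, y=-2.320292: f=-0.138405 → y ← -2.320292 + 0.09·(-0.138405) = -2.332749
t=0.780000, y=-2.332749: f=-0.060722 → y ← -2.332749 + 0.09·(-0.060722) = -2.338214
y(0.87) ≈ -2.3382

-2.3382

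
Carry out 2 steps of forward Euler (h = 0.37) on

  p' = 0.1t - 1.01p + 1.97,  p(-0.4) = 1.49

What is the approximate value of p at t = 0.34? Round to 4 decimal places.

1.7595

Euler: p_{n+1} = p_n + h·f(t_n, p_n).
t=-0.400000, p=1.490000: f=0.425100 → p ← 1.490000 + 0.37·0.425100 = 1.647287
t=-0.030000, p=1.647287: f=0.303240 → p ← 1.647287 + 0.37·0.303240 = 1.759486
p(0.34) ≈ 1.7595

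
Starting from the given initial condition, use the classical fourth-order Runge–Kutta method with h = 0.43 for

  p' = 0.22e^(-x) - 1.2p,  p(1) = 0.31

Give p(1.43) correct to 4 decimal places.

RK4: k1 = f(x_n, p_n); k2 = f(x_n + h/2, p_n + (h/2)·k1); k3 = f(x_n + h/2, p_n + (h/2)·k2); k4 = f(x_n + h, p_n + h·k3); p_{n+1} = p_n + (h/6)·(k1 + 2k2 + 2k3 + k4).
x=1.000000, p=0.310000:
  k1 = f(1.000000, 0.310000) = -0.291067
  k2 = f(1.215000, 0.247421) = -0.231629
  k3 = f(1.215000, 0.260200) = -0.246964
  k4 = f(1.430000, 0.203806) = -0.191919
  p ← 0.310000 + (0.43/6)·(k1 + 2k2 + 2k3 + k4) = 0.206788
p(1.43) ≈ 0.2068

0.2068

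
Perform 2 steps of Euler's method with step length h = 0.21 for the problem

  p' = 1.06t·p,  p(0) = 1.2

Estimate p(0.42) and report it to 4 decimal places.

Euler: p_{n+1} = p_n + h·f(t_n, p_n).
t=0.000000, p=1.200000: f=0.000000 → p ← 1.200000 + 0.21·0.000000 = 1.200000
t=0.210000, p=1.200000: f=0.267120 → p ← 1.200000 + 0.21·0.267120 = 1.256095
p(0.42) ≈ 1.2561

1.2561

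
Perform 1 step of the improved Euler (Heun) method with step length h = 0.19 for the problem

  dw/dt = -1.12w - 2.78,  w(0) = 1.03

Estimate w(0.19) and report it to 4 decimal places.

0.3621

Heun: k1 = f(t_n, w_n); k2 = f(t_n + h, w_n + h·k1); w_{n+1} = w_n + (h/2)·(k1 + k2).
t=0.000000, w=1.030000:
  k1 = f(0.000000, 1.030000) = -3.933600
  k2 = f(0.190000, 0.282616) = -3.096530
  w ← 1.030000 + (0.19/2)·(-3.933600 + (-3.096530)) = 0.362138
w(0.19) ≈ 0.3621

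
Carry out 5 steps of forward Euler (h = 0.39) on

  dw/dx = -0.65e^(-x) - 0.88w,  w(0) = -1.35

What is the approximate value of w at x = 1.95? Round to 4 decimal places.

-0.4159

Euler: w_{n+1} = w_n + h·f(x_n, w_n).
x=0.000000, w=-1.350000: f=0.538000 → w ← -1.350000 + 0.39·0.538000 = -1.140180
x=0.390000, w=-1.140180: f=0.563271 → w ← -1.140180 + 0.39·0.563271 = -0.920504
x=0.780000, w=-0.920504: f=0.512080 → w ← -0.920504 + 0.39·0.512080 = -0.720793
x=1.170000, w=-0.720793: f=0.432559 → w ← -0.720793 + 0.39·0.432559 = -0.552095
x=1.560000, w=-0.552095: f=0.349255 → w ← -0.552095 + 0.39·0.349255 = -0.415885
w(1.95) ≈ -0.4159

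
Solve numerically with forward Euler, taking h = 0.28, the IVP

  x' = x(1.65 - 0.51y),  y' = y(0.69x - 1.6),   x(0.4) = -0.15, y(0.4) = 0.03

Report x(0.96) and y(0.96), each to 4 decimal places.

-0.3192, 0.0080

Euler on (x,y): x_{n+1} = x_n + h·x', y_{n+1} = y_n + h·y'.
0.400000: (-0.150000, 0.030000); f=(-0.245205, -0.051105) → (-0.218657, 0.015691)
0.680000: (-0.218657, 0.015691); f=(-0.359035, -0.027472) → (-0.319187, 0.007998)
(x(0.96), y(0.96)) ≈ (-0.3192, 0.0080)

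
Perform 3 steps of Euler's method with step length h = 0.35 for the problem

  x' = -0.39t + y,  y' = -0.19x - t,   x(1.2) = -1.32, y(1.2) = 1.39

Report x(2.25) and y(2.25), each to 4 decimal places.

-0.8944, -0.0276

Euler on (x,y): x_{n+1} = x_n + h·x', y_{n+1} = y_n + h·y'.
1.200000: (-1.320000, 1.390000); f=(0.922000, -0.949200) → (-0.997300, 1.057780)
1.550000: (-0.997300, 1.057780); f=(0.453280, -1.360513) → (-0.838652, 0.581600)
1.900000: (-0.838652, 0.581600); f=(-0.159400, -1.740656) → (-0.894442, -0.027629)
(x(2.25), y(2.25)) ≈ (-0.8944, -0.0276)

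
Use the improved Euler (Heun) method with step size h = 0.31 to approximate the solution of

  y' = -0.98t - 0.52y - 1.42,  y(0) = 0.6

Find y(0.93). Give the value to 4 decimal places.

Heun: k1 = f(t_n, y_n); k2 = f(t_n + h, y_n + h·k1); y_{n+1} = y_n + (h/2)·(k1 + k2).
t=0.000000, y=0.600000:
  k1 = f(0.000000, 0.600000) = -1.732000
  k2 = f(0.310000, 0.063080) = -1.756602
  y ← 0.600000 + (0.31/2)·(-1.732000 + (-1.756602)) = 0.059267
t=0.310000, y=0.059267:
  k1 = f(0.310000, 0.059267) = -1.754619
  k2 = f(0.620000, -0.484665) = -1.775574
  y ← 0.059267 + (0.31/2)·(-1.754619 + (-1.775574)) = -0.487913
t=0.620000, y=-0.487913:
  k1 = f(0.620000, -0.487913) = -1.773885
  k2 = f(0.930000, -1.037818) = -1.791735
  y ← -0.487913 + (0.31/2)·(-1.773885 + (-1.791735)) = -1.040584
y(0.93) ≈ -1.0406

-1.0406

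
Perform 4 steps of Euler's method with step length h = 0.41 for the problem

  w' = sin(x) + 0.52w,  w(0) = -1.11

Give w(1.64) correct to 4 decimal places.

Euler: w_{n+1} = w_n + h·f(x_n, w_n).
x=0.000000, w=-1.110000: f=-0.577200 → w ← -1.110000 + 0.41·(-0.577200) = -1.346652
x=0.410000, w=-1.346652: f=-0.301650 → w ← -1.346652 + 0.41·(-0.301650) = -1.470328
x=0.820000, w=-1.470328: f=-0.033425 → w ← -1.470328 + 0.41·(-0.033425) = -1.484033
x=1.230000, w=-1.484033: f=0.170792 → w ← -1.484033 + 0.41·0.170792 = -1.414008
w(1.64) ≈ -1.4140

-1.4140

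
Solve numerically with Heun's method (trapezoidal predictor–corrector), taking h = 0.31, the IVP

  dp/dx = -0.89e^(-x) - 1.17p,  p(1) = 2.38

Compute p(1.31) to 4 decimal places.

1.6038

Heun: k1 = f(x_n, p_n); k2 = f(x_n + h, p_n + h·k1); p_{n+1} = p_n + (h/2)·(k1 + k2).
x=1.000000, p=2.380000:
  k1 = f(1.000000, 2.380000) = -3.112013
  k2 = f(1.310000, 1.415276) = -1.896013
  p ← 2.380000 + (0.31/2)·(-3.112013 + (-1.896013)) = 1.603756
p(1.31) ≈ 1.6038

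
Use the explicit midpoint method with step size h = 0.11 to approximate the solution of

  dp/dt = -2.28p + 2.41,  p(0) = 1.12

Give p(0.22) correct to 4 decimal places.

Midpoint: k1 = f(t_n, p_n); k2 = f(t_n + h/2, p_n + (h/2)·k1); p_{n+1} = p_n + h·k2.
t=0.000000, p=1.120000:
  k1 = f(0.000000, 1.120000) = -0.143600
  k2 = f(0.055000, 1.112102) = -0.125593
  p ← 1.120000 + 0.11·(-0.125593) = 1.106185
t=0.110000, p=1.106185:
  k1 = f(0.110000, 1.106185) = -0.112101
  k2 = f(0.165000, 1.100019) = -0.098044
  p ← 1.106185 + 0.11·(-0.098044) = 1.095400
p(0.22) ≈ 1.0954

1.0954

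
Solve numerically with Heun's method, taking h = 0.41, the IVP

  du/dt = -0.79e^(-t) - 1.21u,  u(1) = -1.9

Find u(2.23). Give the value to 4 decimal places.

Heun: k1 = f(t_n, u_n); k2 = f(t_n + h, u_n + h·k1); u_{n+1} = u_n + (h/2)·(k1 + k2).
t=1.000000, u=-1.900000:
  k1 = f(1.000000, -1.900000) = 2.008375
  k2 = f(1.410000, -1.076566) = 1.109772
  u ← -1.900000 + (0.41/2)·(2.008375 + 1.109772) = -1.260780
t=1.410000, u=-1.260780:
  k1 = f(1.410000, -1.260780) = 1.332670
  k2 = f(1.820000, -0.714385) = 0.736405
  u ← -1.260780 + (0.41/2)·(1.332670 + 0.736405) = -0.836619
t=1.820000, u=-0.836619:
  k1 = f(1.820000, -0.836619) = 0.884309
  k2 = f(2.230000, -0.474053) = 0.488656
  u ← -0.836619 + (0.41/2)·(0.884309 + 0.488656) = -0.555161
u(2.23) ≈ -0.5552

-0.5552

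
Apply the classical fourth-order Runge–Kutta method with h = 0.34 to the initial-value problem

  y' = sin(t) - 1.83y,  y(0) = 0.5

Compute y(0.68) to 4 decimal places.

RK4: k1 = f(t_n, y_n); k2 = f(t_n + h/2, y_n + (h/2)·k1); k3 = f(t_n + h/2, y_n + (h/2)·k2); k4 = f(t_n + h, y_n + h·k3); y_{n+1} = y_n + (h/6)·(k1 + 2k2 + 2k3 + k4).
t=0.000000, y=0.500000:
  k1 = f(0.000000, 0.500000) = -0.915000
  k2 = f(0.170000, 0.344450) = -0.461161
  k3 = f(0.170000, 0.421603) = -0.602350
  k4 = f(0.340000, 0.295201) = -0.206730
  y ← 0.500000 + (0.34/6)·(k1 + 2k2 + 2k3 + k4) = 0.315904
t=0.340000, y=0.315904:
  k1 = f(0.340000, 0.315904) = -0.244617
  k2 = f(0.510000, 0.274319) = -0.013827
  k3 = f(0.510000, 0.313553) = -0.085626
  k4 = f(0.680000, 0.286791) = 0.103965
  y ← 0.315904 + (0.34/6)·(k1 + 2k2 + 2k3 + k4) = 0.296662
y(0.68) ≈ 0.2967

0.2967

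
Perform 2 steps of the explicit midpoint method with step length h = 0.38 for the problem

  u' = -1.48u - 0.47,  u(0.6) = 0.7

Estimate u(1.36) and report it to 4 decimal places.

0.0436

Midpoint: k1 = f(s_n, u_n); k2 = f(s_n + h/2, u_n + (h/2)·k1); u_{n+1} = u_n + h·k2.
s=0.600000, u=0.700000:
  k1 = f(0.600000, 0.700000) = -1.506000
  k2 = f(0.790000, 0.413860) = -1.082513
  u ← 0.700000 + 0.38·(-1.082513) = 0.288645
s=0.980000, u=0.288645:
  k1 = f(0.980000, 0.288645) = -0.897195
  k2 = f(1.170000, 0.118178) = -0.644904
  u ← 0.288645 + 0.38·(-0.644904) = 0.043582
u(1.36) ≈ 0.0436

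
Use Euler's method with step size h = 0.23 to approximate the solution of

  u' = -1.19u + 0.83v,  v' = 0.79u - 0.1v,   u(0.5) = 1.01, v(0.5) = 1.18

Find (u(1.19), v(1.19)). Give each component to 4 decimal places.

0.9736, 1.6187

Euler on (u,v): u_{n+1} = u_n + h·u', v_{n+1} = v_n + h·v'.
0.500000: (1.010000, 1.180000); f=(-0.222500, 0.679900) → (0.958825, 1.336377)
0.730000: (0.958825, 1.336377); f=(-0.031809, 0.623834) → (0.951509, 1.479859)
0.960000: (0.951509, 1.479859); f=(0.095987, 0.603706) → (0.973586, 1.618711)
(u(1.19), v(1.19)) ≈ (0.9736, 1.6187)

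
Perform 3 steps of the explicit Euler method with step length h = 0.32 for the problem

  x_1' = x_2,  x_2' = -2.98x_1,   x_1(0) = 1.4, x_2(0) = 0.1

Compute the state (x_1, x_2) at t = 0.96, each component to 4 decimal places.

0.2046, -3.5893

Euler on (x_1,x_2): x_1_{n+1} = x_1_n + h·x_1', x_2_{n+1} = x_2_n + h·x_2'.
0.000000: (1.400000, 0.100000); f=(0.100000, -4.172000) → (1.432000, -1.235040)
0.320000: (1.432000, -1.235040); f=(-1.235040, -4.267360) → (1.036787, -2.600595)
0.640000: (1.036787, -2.600595); f=(-2.600595, -3.089626) → (0.204597, -3.589275)
(x_1(0.96), x_2(0.96)) ≈ (0.2046, -3.5893)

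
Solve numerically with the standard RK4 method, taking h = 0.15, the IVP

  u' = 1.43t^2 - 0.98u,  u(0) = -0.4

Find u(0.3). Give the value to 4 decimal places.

RK4: k1 = f(t_n, u_n); k2 = f(t_n + h/2, u_n + (h/2)·k1); k3 = f(t_n + h/2, u_n + (h/2)·k2); k4 = f(t_n + h, u_n + h·k3); u_{n+1} = u_n + (h/6)·(k1 + 2k2 + 2k3 + k4).
t=0.000000, u=-0.400000:
  k1 = f(0.000000, -0.400000) = 0.392000
  k2 = f(0.075000, -0.370600) = 0.371232
  k3 = f(0.075000, -0.372158) = 0.372758
  k4 = f(0.150000, -0.344086) = 0.369380
  u ← -0.400000 + (0.15/6)·(k1 + 2k2 + 2k3 + k4) = -0.343766
t=0.150000, u=-0.343766:
  k1 = f(0.150000, -0.343766) = 0.369066
  k2 = f(0.225000, -0.316086) = 0.382158
  k3 = f(0.225000, -0.315104) = 0.381196
  k4 = f(0.300000, -0.286587) = 0.409555
  u ← -0.343766 + (0.15/6)·(k1 + 2k2 + 2k3 + k4) = -0.286133
u(0.3) ≈ -0.2861

-0.2861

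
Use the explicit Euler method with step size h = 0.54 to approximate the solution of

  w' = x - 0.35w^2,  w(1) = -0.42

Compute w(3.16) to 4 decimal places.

Euler: w_{n+1} = w_n + h·f(x_n, w_n).
x=1.000000, w=-0.420000: f=0.938260 → w ← -0.420000 + 0.54·0.938260 = 0.086660
x=1.540000, w=0.086660: f=1.537371 → w ← 0.086660 + 0.54·1.537371 = 0.916841
x=2.080000, w=0.916841: f=1.785791 → w ← 0.916841 + 0.54·1.785791 = 1.881168
x=2.620000, w=1.881168: f=1.381422 → w ← 1.881168 + 0.54·1.381422 = 2.627136
w(3.16) ≈ 2.6271

2.6271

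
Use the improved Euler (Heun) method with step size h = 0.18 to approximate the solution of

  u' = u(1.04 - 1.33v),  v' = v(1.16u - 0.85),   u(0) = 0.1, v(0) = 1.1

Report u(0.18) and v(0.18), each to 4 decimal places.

Heun on (u,v): k1 = f(t_n, state_n); k2 = f(t_n + h, state_n + h·k1); state_{n+1} = state_n + (h/2)·(k1 + k2).
0.000000: (0.100000, 1.100000)
  k1 = (-0.042300, -0.807400)
  predictor → (0.092386, 0.954668)
  k2 = (-0.021222, -0.709158)
  → (0.094283, 0.963510)
(u(0.18), v(0.18)) ≈ (0.0943, 0.9635)

0.0943, 0.9635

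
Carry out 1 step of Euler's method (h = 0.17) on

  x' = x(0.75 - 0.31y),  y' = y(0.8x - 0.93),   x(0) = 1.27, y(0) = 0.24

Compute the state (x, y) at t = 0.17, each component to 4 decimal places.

1.4159, 0.2435

Euler on (x,y): x_{n+1} = x_n + h·x', y_{n+1} = y_n + h·y'.
0.000000: (1.270000, 0.240000); f=(0.858012, 0.020640) → (1.415862, 0.243509)
(x(0.17), y(0.17)) ≈ (1.4159, 0.2435)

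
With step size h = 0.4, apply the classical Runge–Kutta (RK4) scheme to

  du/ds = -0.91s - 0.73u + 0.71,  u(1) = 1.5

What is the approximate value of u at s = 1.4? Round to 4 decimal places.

RK4: k1 = f(s_n, u_n); k2 = f(s_n + h/2, u_n + (h/2)·k1); k3 = f(s_n + h/2, u_n + (h/2)·k2); k4 = f(s_n + h, u_n + h·k3); u_{n+1} = u_n + (h/6)·(k1 + 2k2 + 2k3 + k4).
s=1.000000, u=1.500000:
  k1 = f(1.000000, 1.500000) = -1.295000
  k2 = f(1.200000, 1.241000) = -1.287930
  k3 = f(1.200000, 1.242414) = -1.288962
  k4 = f(1.400000, 0.984415) = -1.282623
  u ← 1.500000 + (0.4/6)·(k1 + 2k2 + 2k3 + k4) = 0.984573
u(1.4) ≈ 0.9846

0.9846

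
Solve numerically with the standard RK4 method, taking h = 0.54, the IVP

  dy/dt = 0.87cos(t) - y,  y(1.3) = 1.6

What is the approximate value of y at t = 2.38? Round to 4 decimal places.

0.3472

RK4: k1 = f(t_n, y_n); k2 = f(t_n + h/2, y_n + (h/2)·k1); k3 = f(t_n + h/2, y_n + (h/2)·k2); k4 = f(t_n + h, y_n + h·k3); y_{n+1} = y_n + (h/6)·(k1 + 2k2 + 2k3 + k4).
t=1.300000, y=1.600000:
  k1 = f(1.300000, 1.600000) = -1.367276
  k2 = f(1.570000, 1.230835) = -1.230143
  k3 = f(1.570000, 1.267861) = -1.267169
  k4 = f(1.840000, 0.915729) = -1.147117
  y ← 1.600000 + (0.54/6)·(k1 + 2k2 + 2k3 + k4) = 0.924189
t=1.840000, y=0.924189:
  k1 = f(1.840000, 0.924189) = -1.155577
  k2 = f(2.110000, 0.612183) = -1.058887
  k3 = f(2.110000, 0.638289) = -1.084993
  k4 = f(2.380000, 0.338292) = -0.967944
  y ← 0.924189 + (0.54/6)·(k1 + 2k2 + 2k3 + k4) = 0.347173
y(2.38) ≈ 0.3472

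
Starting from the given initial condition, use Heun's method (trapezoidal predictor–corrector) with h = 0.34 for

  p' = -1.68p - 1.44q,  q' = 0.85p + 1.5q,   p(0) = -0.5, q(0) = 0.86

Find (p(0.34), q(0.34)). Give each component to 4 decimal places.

-0.6688, 1.2095

Heun on (p,q): k1 = f(t_n, state_n); k2 = f(t_n + h, state_n + h·k1); state_{n+1} = state_n + (h/2)·(k1 + k2).
0.000000: (-0.500000, 0.860000)
  k1 = (-0.398400, 0.865000)
  predictor → (-0.635456, 1.154100)
  k2 = (-0.594338, 1.191012)
  → (-0.668765, 1.209522)
(p(0.34), q(0.34)) ≈ (-0.6688, 1.2095)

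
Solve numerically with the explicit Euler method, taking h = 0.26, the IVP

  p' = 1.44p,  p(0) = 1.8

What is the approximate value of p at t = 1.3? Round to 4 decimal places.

Euler: p_{n+1} = p_n + h·f(t_n, p_n).
t=0.000000, p=1.800000: f=2.592000 → p ← 1.800000 + 0.26·2.592000 = 2.473920
t=0.260000, p=2.473920: f=3.562445 → p ← 2.473920 + 0.26·3.562445 = 3.400156
t=0.520000, p=3.400156: f=4.896224 → p ← 3.400156 + 0.26·4.896224 = 4.673174
t=0.780000, p=4.673174: f=6.729370 → p ← 4.673174 + 0.26·6.729370 = 6.422810
t=1.040000, p=6.422810: f=9.248847 → p ← 6.422810 + 0.26·9.248847 = 8.827510
p(1.3) ≈ 8.8275

8.8275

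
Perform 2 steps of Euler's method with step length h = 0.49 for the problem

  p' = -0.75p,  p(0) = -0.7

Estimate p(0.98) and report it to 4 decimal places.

Euler: p_{n+1} = p_n + h·f(t_n, p_n).
t=0.000000, p=-0.700000: f=0.525000 → p ← -0.700000 + 0.49·0.525000 = -0.442750
t=0.490000, p=-0.442750: f=0.332062 → p ← -0.442750 + 0.49·0.332062 = -0.280039
p(0.98) ≈ -0.2800

-0.2800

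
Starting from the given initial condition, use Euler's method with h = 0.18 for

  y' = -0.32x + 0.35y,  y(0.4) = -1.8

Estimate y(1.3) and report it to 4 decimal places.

Euler: y_{n+1} = y_n + h·f(x_n, y_n).
x=0.400000, y=-1.800000: f=-0.758000 → y ← -1.800000 + 0.18·(-0.758000) = -1.936440
x=0.580000, y=-1.936440: f=-0.863354 → y ← -1.936440 + 0.18·(-0.863354) = -2.091844
x=0.760000, y=-2.091844: f=-0.975345 → y ← -2.091844 + 0.18·(-0.975345) = -2.267406
x=0.940000, y=-2.267406: f=-1.094392 → y ← -2.267406 + 0.18·(-1.094392) = -2.464396
x=1.120000, y=-2.464396: f=-1.220939 → y ← -2.464396 + 0.18·(-1.220939) = -2.684165
y(1.3) ≈ -2.6842

-2.6842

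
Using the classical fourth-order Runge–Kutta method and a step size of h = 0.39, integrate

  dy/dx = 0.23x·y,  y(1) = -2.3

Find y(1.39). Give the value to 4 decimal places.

-2.5602

RK4: k1 = f(x_n, y_n); k2 = f(x_n + h/2, y_n + (h/2)·k1); k3 = f(x_n + h/2, y_n + (h/2)·k2); k4 = f(x_n + h, y_n + h·k3); y_{n+1} = y_n + (h/6)·(k1 + 2k2 + 2k3 + k4).
x=1.000000, y=-2.300000:
  k1 = f(1.000000, -2.300000) = -0.529000
  k2 = f(1.195000, -2.403155) = -0.660507
  k3 = f(1.195000, -2.428799) = -0.667555
  k4 = f(1.390000, -2.560347) = -0.818543
  y ← -2.300000 + (0.39/6)·(k1 + 2k2 + 2k3 + k4) = -2.560238
y(1.39) ≈ -2.5602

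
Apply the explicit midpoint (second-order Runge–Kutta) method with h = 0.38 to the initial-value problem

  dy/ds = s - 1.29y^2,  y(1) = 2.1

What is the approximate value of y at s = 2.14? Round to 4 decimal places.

1.5324

Midpoint: k1 = f(s_n, y_n); k2 = f(s_n + h/2, y_n + (h/2)·k1); y_{n+1} = y_n + h·k2.
s=1.000000, y=2.100000:
  k1 = f(1.000000, 2.100000) = -4.688900
  k2 = f(1.190000, 1.209109) = -0.695909
  y ← 2.100000 + 0.38·(-0.695909) = 1.835555
s=1.380000, y=1.835555:
  k1 = f(1.380000, 1.835555) = -2.966347
  k2 = f(1.570000, 1.271949) = -0.517031
  y ← 1.835555 + 0.38·(-0.517031) = 1.639083
s=1.760000, y=1.639083:
  k1 = f(1.760000, 1.639083) = -1.705704
  k2 = f(1.950000, 1.314999) = -0.280697
  y ← 1.639083 + 0.38·(-0.280697) = 1.532418
y(2.14) ≈ 1.5324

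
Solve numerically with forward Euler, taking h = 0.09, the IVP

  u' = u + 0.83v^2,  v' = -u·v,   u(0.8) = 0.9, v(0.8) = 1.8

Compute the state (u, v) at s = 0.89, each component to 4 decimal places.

1.2230, 1.6542

Euler on (u,v): u_{n+1} = u_n + h·u', v_{n+1} = v_n + h·v'.
0.800000: (0.900000, 1.800000); f=(3.589200, -1.620000) → (1.223028, 1.654200)
(u(0.89), v(0.89)) ≈ (1.2230, 1.6542)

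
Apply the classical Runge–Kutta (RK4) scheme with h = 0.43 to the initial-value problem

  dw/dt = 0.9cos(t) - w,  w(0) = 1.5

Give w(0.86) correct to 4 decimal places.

1.0790

RK4: k1 = f(t_n, w_n); k2 = f(t_n + h/2, w_n + (h/2)·k1); k3 = f(t_n + h/2, w_n + (h/2)·k2); k4 = f(t_n + h, w_n + h·k3); w_{n+1} = w_n + (h/6)·(k1 + 2k2 + 2k3 + k4).
t=0.000000, w=1.500000:
  k1 = f(0.000000, 1.500000) = -0.600000
  k2 = f(0.215000, 1.371000) = -0.491721
  k3 = f(0.215000, 1.394280) = -0.515001
  k4 = f(0.430000, 1.278549) = -0.460480
  w ← 1.500000 + (0.43/6)·(k1 + 2k2 + 2k3 + k4) = 1.279702
t=0.430000, w=1.279702:
  k1 = f(0.430000, 1.279702) = -0.461633
  k2 = f(0.645000, 1.180451) = -0.461261
  k3 = f(0.645000, 1.180531) = -0.461341
  k4 = f(0.860000, 1.081325) = -0.494132
  w ← 1.279702 + (0.43/6)·(k1 + 2k2 + 2k3 + k4) = 1.078966
w(0.86) ≈ 1.0790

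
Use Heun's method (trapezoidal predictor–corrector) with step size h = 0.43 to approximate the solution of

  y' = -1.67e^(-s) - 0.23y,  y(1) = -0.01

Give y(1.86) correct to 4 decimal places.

-0.3272

Heun: k1 = f(s_n, y_n); k2 = f(s_n + h, y_n + h·k1); y_{n+1} = y_n + (h/2)·(k1 + k2).
s=1.000000, y=-0.010000:
  k1 = f(1.000000, -0.010000) = -0.612059
  k2 = f(1.430000, -0.273185) = -0.336813
  y ← -0.010000 + (0.43/2)·(-0.612059 + (-0.336813)) = -0.214007
s=1.430000, y=-0.214007:
  k1 = f(1.430000, -0.214007) = -0.350424
  k2 = f(1.860000, -0.364690) = -0.176095
  y ← -0.214007 + (0.43/2)·(-0.350424 + (-0.176095)) = -0.327209
y(1.86) ≈ -0.3272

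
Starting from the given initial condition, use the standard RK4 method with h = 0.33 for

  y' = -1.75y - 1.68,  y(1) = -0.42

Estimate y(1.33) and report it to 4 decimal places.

RK4: k1 = f(x_n, y_n); k2 = f(x_n + h/2, y_n + (h/2)·k1); k3 = f(x_n + h/2, y_n + (h/2)·k2); k4 = f(x_n + h, y_n + h·k3); y_{n+1} = y_n + (h/6)·(k1 + 2k2 + 2k3 + k4).
x=1.000000, y=-0.420000:
  k1 = f(1.000000, -0.420000) = -0.945000
  k2 = f(1.165000, -0.575925) = -0.672131
  k3 = f(1.165000, -0.530902) = -0.750922
  k4 = f(1.330000, -0.667804) = -0.511342
  y ← -0.420000 + (0.33/6)·(k1 + 2k2 + 2k3 + k4) = -0.656635
y(1.33) ≈ -0.6566

-0.6566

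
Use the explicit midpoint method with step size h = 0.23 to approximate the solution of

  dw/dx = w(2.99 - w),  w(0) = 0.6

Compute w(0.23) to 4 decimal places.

Midpoint: k1 = f(x_n, w_n); k2 = f(x_n + h/2, w_n + (h/2)·k1); w_{n+1} = w_n + h·k2.
x=0.000000, w=0.600000:
  k1 = f(0.000000, 0.600000) = 1.434000
  k2 = f(0.115000, 0.764910) = 1.701994
  w ← 0.600000 + 0.23·1.701994 = 0.991459
w(0.23) ≈ 0.9915

0.9915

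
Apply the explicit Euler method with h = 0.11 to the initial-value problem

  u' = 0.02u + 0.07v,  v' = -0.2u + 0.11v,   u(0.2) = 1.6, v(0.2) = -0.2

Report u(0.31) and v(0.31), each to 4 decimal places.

Euler on (u,v): u_{n+1} = u_n + h·u', v_{n+1} = v_n + h·v'.
0.200000: (1.600000, -0.200000); f=(0.018000, -0.342000) → (1.601980, -0.237620)
(u(0.31), v(0.31)) ≈ (1.6020, -0.2376)

1.6020, -0.2376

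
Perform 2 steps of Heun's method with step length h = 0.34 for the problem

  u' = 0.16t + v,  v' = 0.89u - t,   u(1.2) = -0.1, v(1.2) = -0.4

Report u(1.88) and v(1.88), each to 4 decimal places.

-0.5524, -1.5935

Heun on (u,v): k1 = f(t_n, state_n); k2 = f(t_n + h, state_n + h·k1); state_{n+1} = state_n + (h/2)·(k1 + k2).
1.200000: (-0.100000, -0.400000)
  k1 = (-0.208000, -1.289000)
  predictor → (-0.170720, -0.838260)
  k2 = (-0.591860, -1.691941)
  → (-0.235976, -0.906760)
1.540000: (-0.235976, -0.906760)
  k1 = (-0.660360, -1.750019)
  predictor → (-0.460499, -1.501766)
  k2 = (-1.200966, -2.289844)
  → (-0.552402, -1.593537)
(u(1.88), v(1.88)) ≈ (-0.5524, -1.5935)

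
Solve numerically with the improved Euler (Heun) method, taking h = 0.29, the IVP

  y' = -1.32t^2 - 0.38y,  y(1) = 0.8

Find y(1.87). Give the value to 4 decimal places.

-1.5935

Heun: k1 = f(t_n, y_n); k2 = f(t_n + h, y_n + h·k1); y_{n+1} = y_n + (h/2)·(k1 + k2).
t=1.000000, y=0.800000:
  k1 = f(1.000000, 0.800000) = -1.624000
  k2 = f(1.290000, 0.329040) = -2.321647
  y ← 0.800000 + (0.29/2)·(-1.624000 + (-2.321647)) = 0.227881
t=1.290000, y=0.227881:
  k1 = f(1.290000, 0.227881) = -2.283207
  k2 = f(1.580000, -0.434249) = -3.130233
  y ← 0.227881 + (0.29/2)·(-2.283207 + (-3.130233)) = -0.557068
t=1.580000, y=-0.557068:
  k1 = f(1.580000, -0.557068) = -3.083562
  k2 = f(1.870000, -1.451301) = -4.064414
  y ← -0.557068 + (0.29/2)·(-3.083562 + (-4.064414)) = -1.593524
y(1.87) ≈ -1.5935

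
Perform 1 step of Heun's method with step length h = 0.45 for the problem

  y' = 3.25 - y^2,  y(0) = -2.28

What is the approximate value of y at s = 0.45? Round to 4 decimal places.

Heun: k1 = f(s_n, y_n); k2 = f(s_n + h, y_n + h·k1); y_{n+1} = y_n + (h/2)·(k1 + k2).
s=0.000000, y=-2.280000:
  k1 = f(0.000000, -2.280000) = -1.948400
  k2 = f(0.450000, -3.156780) = -6.715260
  y ← -2.280000 + (0.45/2)·(-1.948400 + (-6.715260)) = -4.229323
y(0.45) ≈ -4.2293

-4.2293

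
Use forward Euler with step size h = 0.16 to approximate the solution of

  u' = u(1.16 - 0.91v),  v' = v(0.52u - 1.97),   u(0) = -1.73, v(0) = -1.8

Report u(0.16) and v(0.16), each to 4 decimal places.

-2.5045, -0.9736

Euler on (u,v): u_{n+1} = u_n + h·u', v_{n+1} = v_n + h·v'.
0.000000: (-1.730000, -1.800000); f=(-4.840540, 5.165280) → (-2.504486, -0.973555)
(u(0.16), v(0.16)) ≈ (-2.5045, -0.9736)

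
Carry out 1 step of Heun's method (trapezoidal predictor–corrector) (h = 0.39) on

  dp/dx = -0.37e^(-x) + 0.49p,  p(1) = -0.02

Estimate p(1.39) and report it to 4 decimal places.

-0.0738

Heun: k1 = f(x_n, p_n); k2 = f(x_n + h, p_n + h·k1); p_{n+1} = p_n + (h/2)·(k1 + k2).
x=1.000000, p=-0.020000:
  k1 = f(1.000000, -0.020000) = -0.145915
  k2 = f(1.390000, -0.076907) = -0.129842
  p ← -0.020000 + (0.39/2)·(-0.145915 + (-0.129842)) = -0.073773
p(1.39) ≈ -0.0738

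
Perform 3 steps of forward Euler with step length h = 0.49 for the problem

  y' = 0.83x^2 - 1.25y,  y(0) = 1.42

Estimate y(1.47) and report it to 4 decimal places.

0.5111

Euler: y_{n+1} = y_n + h·f(x_n, y_n).
x=0.000000, y=1.420000: f=-1.775000 → y ← 1.420000 + 0.49·(-1.775000) = 0.550250
x=0.490000, y=0.550250: f=-0.488530 → y ← 0.550250 + 0.49·(-0.488530) = 0.310871
x=0.980000, y=0.310871: f=0.408544 → y ← 0.310871 + 0.49·0.408544 = 0.511057
y(1.47) ≈ 0.5111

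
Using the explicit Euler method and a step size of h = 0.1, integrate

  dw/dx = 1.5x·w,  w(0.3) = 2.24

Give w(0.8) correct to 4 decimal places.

Euler: w_{n+1} = w_n + h·f(x_n, w_n).
x=0.300000, w=2.240000: f=1.008000 → w ← 2.240000 + 0.1·1.008000 = 2.340800
x=0.400000, w=2.340800: f=1.404480 → w ← 2.340800 + 0.1·1.404480 = 2.481248
x=0.500000, w=2.481248: f=1.860936 → w ← 2.481248 + 0.1·1.860936 = 2.667342
x=0.600000, w=2.667342: f=2.400607 → w ← 2.667342 + 0.1·2.400607 = 2.907402
x=0.700000, w=2.907402: f=3.052772 → w ← 2.907402 + 0.1·3.052772 = 3.212680
w(0.8) ≈ 3.2127

3.2127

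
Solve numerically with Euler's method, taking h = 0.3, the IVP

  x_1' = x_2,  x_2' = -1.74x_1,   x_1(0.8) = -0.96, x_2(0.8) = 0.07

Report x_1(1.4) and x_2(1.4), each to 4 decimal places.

-0.7677, 1.0613

Euler on (x_1,x_2): x_1_{n+1} = x_1_n + h·x_1', x_2_{n+1} = x_2_n + h·x_2'.
0.800000: (-0.960000, 0.070000); f=(0.070000, 1.670400) → (-0.939000, 0.571120)
1.100000: (-0.939000, 0.571120); f=(0.571120, 1.633860) → (-0.767664, 1.061278)
(x_1(1.4), x_2(1.4)) ≈ (-0.7677, 1.0613)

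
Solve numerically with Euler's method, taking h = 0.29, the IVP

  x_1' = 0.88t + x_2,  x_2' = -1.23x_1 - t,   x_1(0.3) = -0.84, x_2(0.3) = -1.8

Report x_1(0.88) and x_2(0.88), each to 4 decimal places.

Euler on (x_1,x_2): x_1_{n+1} = x_1_n + h·x_1', x_2_{n+1} = x_2_n + h·x_2'.
0.300000: (-0.840000, -1.800000); f=(-1.536000, 0.733200) → (-1.285440, -1.587372)
0.590000: (-1.285440, -1.587372); f=(-1.068172, 0.991091) → (-1.595210, -1.299956)
(x_1(0.88), x_2(0.88)) ≈ (-1.5952, -1.3000)

-1.5952, -1.3000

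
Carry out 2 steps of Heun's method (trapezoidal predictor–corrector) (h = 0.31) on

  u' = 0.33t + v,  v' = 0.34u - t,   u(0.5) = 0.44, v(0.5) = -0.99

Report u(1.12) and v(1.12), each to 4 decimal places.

Heun on (u,v): k1 = f(t_n, state_n); k2 = f(t_n + h, state_n + h·k1); state_{n+1} = state_n + (h/2)·(k1 + k2).
0.500000: (0.440000, -0.990000)
  k1 = (-0.825000, -0.350400)
  predictor → (0.184250, -1.098624)
  k2 = (-0.831324, -0.747355)
  → (0.183270, -1.160152)
0.810000: (0.183270, -1.160152)
  k1 = (-0.892852, -0.747688)
  predictor → (-0.093514, -1.391935)
  k2 = (-1.022335, -1.151795)
  → (-0.113584, -1.454572)
(u(1.12), v(1.12)) ≈ (-0.1136, -1.4546)

-0.1136, -1.4546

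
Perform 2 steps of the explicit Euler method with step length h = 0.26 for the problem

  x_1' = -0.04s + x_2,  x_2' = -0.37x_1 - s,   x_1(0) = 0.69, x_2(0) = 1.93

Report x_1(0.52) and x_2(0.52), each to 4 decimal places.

1.6736, 1.6814

Euler on (x_1,x_2): x_1_{n+1} = x_1_n + h·x_1', x_2_{n+1} = x_2_n + h·x_2'.
0.000000: (0.690000, 1.930000); f=(1.930000, -0.255300) → (1.191800, 1.863622)
0.260000: (1.191800, 1.863622); f=(1.853222, -0.700966) → (1.673638, 1.681371)
(x_1(0.52), x_2(0.52)) ≈ (1.6736, 1.6814)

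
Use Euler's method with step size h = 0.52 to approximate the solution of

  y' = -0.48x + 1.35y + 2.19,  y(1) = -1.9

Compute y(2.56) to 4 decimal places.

Euler: y_{n+1} = y_n + h·f(x_n, y_n).
x=1.000000, y=-1.900000: f=-0.855000 → y ← -1.900000 + 0.52·(-0.855000) = -2.344600
x=1.520000, y=-2.344600: f=-1.704810 → y ← -2.344600 + 0.52·(-1.704810) = -3.231101
x=2.040000, y=-3.231101: f=-3.151187 → y ← -3.231101 + 0.52·(-3.151187) = -4.869718
y(2.56) ≈ -4.8697

-4.8697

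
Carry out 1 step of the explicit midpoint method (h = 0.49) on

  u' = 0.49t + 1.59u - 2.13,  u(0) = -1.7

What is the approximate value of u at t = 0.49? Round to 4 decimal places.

-4.9319

Midpoint: k1 = f(t_n, u_n); k2 = f(t_n + h/2, u_n + (h/2)·k1); u_{n+1} = u_n + h·k2.
t=0.000000, u=-1.700000:
  k1 = f(0.000000, -1.700000) = -4.833000
  k2 = f(0.245000, -2.884085) = -6.595645
  u ← -1.700000 + 0.49·(-6.595645) = -4.931866
u(0.49) ≈ -4.9319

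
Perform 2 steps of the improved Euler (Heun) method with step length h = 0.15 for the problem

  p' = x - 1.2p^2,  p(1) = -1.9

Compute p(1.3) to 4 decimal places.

Heun: k1 = f(x_n, p_n); k2 = f(x_n + h, p_n + h·k1); p_{n+1} = p_n + (h/2)·(k1 + k2).
x=1.000000, p=-1.900000:
  k1 = f(1.000000, -1.900000) = -3.332000
  k2 = f(1.150000, -2.399800) = -5.760848
  p ← -1.900000 + (0.15/2)·(-3.332000 + (-5.760848)) = -2.581964
x=1.150000, p=-2.581964:
  k1 = f(1.150000, -2.581964) = -6.849843
  k2 = f(1.300000, -3.609440) = -14.333669
  p ← -2.581964 + (0.15/2)·(-6.849843 + (-14.333669)) = -4.170727
p(1.3) ≈ -4.1707

-4.1707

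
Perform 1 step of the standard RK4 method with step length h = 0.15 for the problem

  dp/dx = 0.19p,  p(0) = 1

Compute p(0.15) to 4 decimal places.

RK4: k1 = f(x_n, p_n); k2 = f(x_n + h/2, p_n + (h/2)·k1); k3 = f(x_n + h/2, p_n + (h/2)·k2); k4 = f(x_n + h, p_n + h·k3); p_{n+1} = p_n + (h/6)·(k1 + 2k2 + 2k3 + k4).
x=0.000000, p=1.000000:
  k1 = f(0.000000, 1.000000) = 0.190000
  k2 = f(0.075000, 1.014250) = 0.192708
  k3 = f(0.075000, 1.014453) = 0.192746
  k4 = f(0.150000, 1.028912) = 0.195493
  p ← 1.000000 + (0.15/6)·(k1 + 2k2 + 2k3 + k4) = 1.028910
p(0.15) ≈ 1.0289

1.0289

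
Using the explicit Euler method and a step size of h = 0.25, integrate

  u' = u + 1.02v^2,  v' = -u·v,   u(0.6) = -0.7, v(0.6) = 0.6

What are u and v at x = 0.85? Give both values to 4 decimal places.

-0.7832, 0.7050

Euler on (u,v): u_{n+1} = u_n + h·u', v_{n+1} = v_n + h·v'.
0.600000: (-0.700000, 0.600000); f=(-0.332800, 0.420000) → (-0.783200, 0.705000)
(u(0.85), v(0.85)) ≈ (-0.7832, 0.7050)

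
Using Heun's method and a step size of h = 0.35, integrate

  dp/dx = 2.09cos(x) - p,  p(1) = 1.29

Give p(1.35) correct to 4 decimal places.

Heun: k1 = f(x_n, p_n); k2 = f(x_n + h, p_n + h·k1); p_{n+1} = p_n + (h/2)·(k1 + k2).
x=1.000000, p=1.290000:
  k1 = f(1.000000, 1.290000) = -0.160768
  k2 = f(1.350000, 1.233731) = -0.776007
  p ← 1.290000 + (0.35/2)·(-0.160768 + (-0.776007)) = 1.126064
p(1.35) ≈ 1.1261

1.1261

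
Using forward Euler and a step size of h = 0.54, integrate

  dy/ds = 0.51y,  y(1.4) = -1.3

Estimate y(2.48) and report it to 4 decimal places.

Euler: y_{n+1} = y_n + h·f(s_n, y_n).
s=1.400000, y=-1.300000: f=-0.663000 → y ← -1.300000 + 0.54·(-0.663000) = -1.658020
s=1.940000, y=-1.658020: f=-0.845590 → y ← -1.658020 + 0.54·(-0.845590) = -2.114639
y(2.48) ≈ -2.1146

-2.1146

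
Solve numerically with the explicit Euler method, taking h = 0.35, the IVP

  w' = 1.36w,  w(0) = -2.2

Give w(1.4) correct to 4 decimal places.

-10.4416

Euler: w_{n+1} = w_n + h·f(s_n, w_n).
s=0.000000, w=-2.200000: f=-2.992000 → w ← -2.200000 + 0.35·(-2.992000) = -3.247200
s=0.350000, w=-3.247200: f=-4.416192 → w ← -3.247200 + 0.35·(-4.416192) = -4.792867
s=0.700000, w=-4.792867: f=-6.518299 → w ← -4.792867 + 0.35·(-6.518299) = -7.074272
s=1.050000, w=-7.074272: f=-9.621010 → w ← -7.074272 + 0.35·(-9.621010) = -10.441625
w(1.4) ≈ -10.4416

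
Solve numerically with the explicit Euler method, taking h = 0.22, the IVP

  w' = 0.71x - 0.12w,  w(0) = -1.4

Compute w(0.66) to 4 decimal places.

-1.1898

Euler: w_{n+1} = w_n + h·f(x_n, w_n).
x=0.000000, w=-1.400000: f=0.168000 → w ← -1.400000 + 0.22·0.168000 = -1.363040
x=0.220000, w=-1.363040: f=0.319765 → w ← -1.363040 + 0.22·0.319765 = -1.292692
x=0.440000, w=-1.292692: f=0.467523 → w ← -1.292692 + 0.22·0.467523 = -1.189837
w(0.66) ≈ -1.1898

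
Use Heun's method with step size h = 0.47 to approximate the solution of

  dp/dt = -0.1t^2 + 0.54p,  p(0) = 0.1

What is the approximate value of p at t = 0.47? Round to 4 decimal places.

Heun: k1 = f(t_n, p_n); k2 = f(t_n + h, p_n + h·k1); p_{n+1} = p_n + (h/2)·(k1 + k2).
t=0.000000, p=0.100000:
  k1 = f(0.000000, 0.100000) = 0.054000
  k2 = f(0.470000, 0.125380) = 0.045615
  p ← 0.100000 + (0.47/2)·(0.054000 + 0.045615) = 0.123410
p(0.47) ≈ 0.1234

0.1234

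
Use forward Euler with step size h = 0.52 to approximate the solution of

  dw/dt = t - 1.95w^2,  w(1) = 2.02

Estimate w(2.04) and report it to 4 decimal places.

Euler: w_{n+1} = w_n + h·f(t_n, w_n).
t=1.000000, w=2.020000: f=-6.956780 → w ← 2.020000 + 0.52·(-6.956780) = -1.597526
t=1.520000, w=-1.597526: f=-3.456572 → w ← -1.597526 + 0.52·(-3.456572) = -3.394943
w(2.04) ≈ -3.3949

-3.3949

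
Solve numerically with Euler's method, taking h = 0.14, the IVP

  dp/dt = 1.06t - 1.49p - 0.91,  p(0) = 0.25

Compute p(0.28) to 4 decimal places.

Euler: p_{n+1} = p_n + h·f(t_n, p_n).
t=0.000000, p=0.250000: f=-1.282500 → p ← 0.250000 + 0.14·(-1.282500) = 0.070450
t=0.140000, p=0.070450: f=-0.866571 → p ← 0.070450 + 0.14·(-0.866571) = -0.050870
p(0.28) ≈ -0.0509

-0.0509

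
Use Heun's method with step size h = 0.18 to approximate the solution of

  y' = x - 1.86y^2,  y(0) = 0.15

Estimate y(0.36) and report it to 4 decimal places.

0.1978

Heun: k1 = f(x_n, y_n); k2 = f(x_n + h, y_n + h·k1); y_{n+1} = y_n + (h/2)·(k1 + k2).
x=0.000000, y=0.150000:
  k1 = f(0.000000, 0.150000) = -0.041850
  k2 = f(0.180000, 0.142467) = 0.142248
  y ← 0.150000 + (0.18/2)·(-0.041850 + 0.142248) = 0.159036
x=0.180000, y=0.159036:
  k1 = f(0.180000, 0.159036) = 0.132956
  k2 = f(0.360000, 0.182968) = 0.297732
  y ← 0.159036 + (0.18/2)·(0.132956 + 0.297732) = 0.197798
y(0.36) ≈ 0.1978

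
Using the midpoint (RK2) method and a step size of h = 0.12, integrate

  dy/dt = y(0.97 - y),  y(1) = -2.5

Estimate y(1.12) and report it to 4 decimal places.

Midpoint: k1 = f(t_n, y_n); k2 = f(t_n + h/2, y_n + (h/2)·k1); y_{n+1} = y_n + h·k2.
t=1.000000, y=-2.500000:
  k1 = f(1.000000, -2.500000) = -8.675000
  k2 = f(1.060000, -3.020500) = -12.053305
  y ← -2.500000 + 0.12·(-12.053305) = -3.946397
y(1.12) ≈ -3.9464

-3.9464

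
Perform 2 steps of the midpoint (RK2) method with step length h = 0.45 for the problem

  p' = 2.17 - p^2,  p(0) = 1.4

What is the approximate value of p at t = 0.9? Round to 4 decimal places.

Midpoint: k1 = f(t_n, p_n); k2 = f(t_n + h/2, p_n + (h/2)·k1); p_{n+1} = p_n + h·k2.
t=0.000000, p=1.400000:
  k1 = f(0.000000, 1.400000) = 0.210000
  k2 = f(0.225000, 1.447250) = 0.075467
  p ← 1.400000 + 0.45·0.075467 = 1.433960
t=0.450000, p=1.433960:
  k1 = f(0.450000, 1.433960) = 0.113758
  k2 = f(0.675000, 1.459556) = 0.039697
  p ← 1.433960 + 0.45·0.039697 = 1.451824
p(0.9) ≈ 1.4518

1.4518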